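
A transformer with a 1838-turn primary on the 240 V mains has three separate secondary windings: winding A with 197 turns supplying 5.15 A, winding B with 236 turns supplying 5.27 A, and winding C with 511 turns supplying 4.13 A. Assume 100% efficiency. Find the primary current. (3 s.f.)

V_A = 240 × 197/1838 = 25.724 V; V_B = 240 × 236/1838 = 30.816 V; V_C = 240 × 511/1838 = 66.725 V.
P_out = V_A I_A + V_B I_B + V_C I_C = 25.724×5.15 + 30.816×5.27 + 66.725×4.13 = 132.48 + 162.40 + 275.57 = 570.45 W.
Ideal ⇒ P_in = P_out, so I_p = P_out/V_p = 570.45/240 = 2.38 A.

I_p ≈ 2.38 A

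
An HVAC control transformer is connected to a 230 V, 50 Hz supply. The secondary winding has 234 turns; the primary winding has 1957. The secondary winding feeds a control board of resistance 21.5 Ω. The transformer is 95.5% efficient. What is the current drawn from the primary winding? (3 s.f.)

V_s = 230 × 234/1957 = 27.501 V.
I_s = V_s/R = 27.501/21.5 = 1.2791 A.
P_out = V_s I_s = 27.501 × 1.2791 = 35.178 W.
P_in = P_out/η = 35.178/0.955 = 36.835 W.
I_p = P_in/V_p = 36.835/230 = 0.160 A.

I_p ≈ 0.160 A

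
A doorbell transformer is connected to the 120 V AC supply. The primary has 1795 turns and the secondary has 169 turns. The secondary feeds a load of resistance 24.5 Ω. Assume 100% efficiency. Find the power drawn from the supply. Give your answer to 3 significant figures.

V_s = V_p × N_s/N_p = 120 × 169/1795 = 11.298 V.
I_s = V_s/R = 11.298/24.5 = 0.46114 A.
I_p = I_s × N_s/N_p = 0.46114 × 169/1795 = 0.043417 A.
P = V_p I_p = 120 × 0.043417 = 5.21 W.

P ≈ 5.21 W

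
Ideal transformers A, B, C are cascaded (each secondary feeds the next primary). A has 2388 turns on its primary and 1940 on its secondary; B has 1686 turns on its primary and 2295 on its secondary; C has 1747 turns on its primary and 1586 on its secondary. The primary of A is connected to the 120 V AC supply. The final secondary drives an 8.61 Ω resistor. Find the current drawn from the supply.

After A: V = 120.00 × 1940/2388 = 97.487 V.
After B: V = 97.487 × 2295/1686 = 132.70 V.
After C: V = 132.70 × 1586/1747 = 120.47 V.
I_load = 120.47/8.61 = 13.992 A, so P_out = 120.47 × 13.992 = 1685.6 W.
All ideal ⇒ P_in = P_out, so I_supply = 1685.6/120 = 14.0 A.

I_supply ≈ 14.0 A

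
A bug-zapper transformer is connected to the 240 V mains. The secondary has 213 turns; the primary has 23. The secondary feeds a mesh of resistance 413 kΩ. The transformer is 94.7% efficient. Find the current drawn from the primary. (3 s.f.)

V_s = 240 × 213/23 = 2222.6 V.
I_s = V_s/R = 2222.6/413000 = 0.0053816 A.
P_out = V_s I_s = 2222.6 × 0.0053816 = 11.961 W.
P_in = P_out/η = 11.961/0.947 = 12.631 W.
I_p = P_in/V_p = 12.631/240 = 0.0526 A.

I_p ≈ 0.0526 A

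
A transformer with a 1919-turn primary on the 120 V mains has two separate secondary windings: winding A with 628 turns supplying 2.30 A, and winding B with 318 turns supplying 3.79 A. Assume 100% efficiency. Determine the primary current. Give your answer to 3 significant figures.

I_p ≈ 1.38 A

V_A = 120 × 628/1919 = 39.270 V; V_B = 120 × 318/1919 = 19.885 V.
P_out = V_A I_A + V_B I_B = 39.270×2.30 + 19.885×3.79 = 90.322 + 75.366 = 165.69 W.
Ideal ⇒ P_in = P_out, so I_p = P_out/V_p = 165.69/120 = 1.38 A.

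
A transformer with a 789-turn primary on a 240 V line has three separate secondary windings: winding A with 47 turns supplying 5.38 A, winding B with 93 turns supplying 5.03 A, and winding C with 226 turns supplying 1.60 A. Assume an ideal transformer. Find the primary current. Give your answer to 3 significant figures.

V_A = 240 × 47/789 = 14.297 V; V_B = 240 × 93/789 = 28.289 V; V_C = 240 × 226/789 = 68.745 V.
P_out = V_A I_A + V_B I_B + V_C I_C = 14.297×5.38 + 28.289×5.03 + 68.745×1.60 = 76.916 + 142.29 + 109.99 = 329.20 W.
Ideal ⇒ P_in = P_out, so I_p = P_out/V_p = 329.20/240 = 1.37 A.

I_p ≈ 1.37 A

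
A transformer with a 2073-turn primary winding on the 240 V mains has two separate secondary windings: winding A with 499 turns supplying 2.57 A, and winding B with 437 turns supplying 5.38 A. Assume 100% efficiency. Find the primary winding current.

V_A = 240 × 499/2073 = 57.771 V; V_B = 240 × 437/2073 = 50.593 V.
P_out = V_A I_A + V_B I_B = 57.771×2.57 + 50.593×5.38 = 148.47 + 272.19 = 420.66 W.
Ideal ⇒ P_in = P_out, so I_p = P_out/V_p = 420.66/240 = 1.75 A.

I_p ≈ 1.75 A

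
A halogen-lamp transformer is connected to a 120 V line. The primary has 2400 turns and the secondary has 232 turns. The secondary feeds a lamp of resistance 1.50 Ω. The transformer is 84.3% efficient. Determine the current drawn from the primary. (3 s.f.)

V_s = 120 × 232/2400 = 11.600 V.
I_s = V_s/R = 11.600/1.50 = 7.7333 A.
P_out = V_s I_s = 11.600 × 7.7333 = 89.707 W.
P_in = P_out/η = 89.707/0.843 = 106.41 W.
I_p = P_in/V_p = 106.41/120 = 0.887 A.

I_p ≈ 0.887 A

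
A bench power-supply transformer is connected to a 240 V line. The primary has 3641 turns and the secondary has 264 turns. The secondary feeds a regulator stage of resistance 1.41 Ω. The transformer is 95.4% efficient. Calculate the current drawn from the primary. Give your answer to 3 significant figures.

V_s = 240 × 264/3641 = 17.402 V.
I_s = V_s/R = 17.402/1.41 = 12.342 A.
P_out = V_s I_s = 17.402 × 12.342 = 214.77 W.
P_in = P_out/η = 214.77/0.954 = 225.12 W.
I_p = P_in/V_p = 225.12/240 = 0.938 A.

I_p ≈ 0.938 A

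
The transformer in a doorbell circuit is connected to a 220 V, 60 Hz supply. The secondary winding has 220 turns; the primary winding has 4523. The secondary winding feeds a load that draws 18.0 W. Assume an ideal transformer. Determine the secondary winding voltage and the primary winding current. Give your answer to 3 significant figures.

V_s = V_p × N_s/N_p = 220 × 220/4523 = 10.701 V.
I_s = P/V_s = 18.0/10.701 = 1.6821 A.
I_p = I_s × N_s/N_p = 1.6821 × 220/4523 = 0.0818 A.

V_s ≈ 10.7 V, I_p ≈ 0.0818 A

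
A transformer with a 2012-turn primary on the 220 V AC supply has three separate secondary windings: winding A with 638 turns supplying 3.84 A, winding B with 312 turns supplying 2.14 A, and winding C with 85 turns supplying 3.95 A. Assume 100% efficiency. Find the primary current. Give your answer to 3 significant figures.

I_p ≈ 1.72 A

V_A = 220 × 638/2012 = 69.761 V; V_B = 220 × 312/2012 = 34.115 V; V_C = 220 × 85/2012 = 9.2942 V.
P_out = V_A I_A + V_B I_B + V_C I_C = 69.761×3.84 + 34.115×2.14 + 9.2942×3.95 = 267.88 + 73.007 + 36.712 = 377.60 W.
Ideal ⇒ P_in = P_out, so I_p = P_out/V_p = 377.60/220 = 1.72 A.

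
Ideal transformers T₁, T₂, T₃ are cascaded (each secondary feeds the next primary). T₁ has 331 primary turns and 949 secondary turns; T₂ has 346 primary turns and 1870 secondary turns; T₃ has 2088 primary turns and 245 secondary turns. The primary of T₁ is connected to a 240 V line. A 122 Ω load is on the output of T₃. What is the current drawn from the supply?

Secondary of T₁: V = 240.00 × 949/331 = 688.10 V.
Secondary of T₂: V = 688.10 × 1870/346 = 3718.9 V.
Secondary of T₃: V = 3718.9 × 245/2088 = 436.37 V.
I_load = 436.37/122 = 3.5768 A, so P_out = 436.37 × 3.5768 = 1560.8 W.
All ideal ⇒ P_in = P_out, so I_supply = 1560.8/240 = 6.50 A.

I_supply ≈ 6.50 A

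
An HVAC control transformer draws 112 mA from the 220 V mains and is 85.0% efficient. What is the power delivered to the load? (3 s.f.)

P_out ≈ 20.9 W

P_in = V_p I_p = 220 × 0.112 = 24.640 W.
P_out = η P_in = 0.850 × 24.640 = 20.9 W.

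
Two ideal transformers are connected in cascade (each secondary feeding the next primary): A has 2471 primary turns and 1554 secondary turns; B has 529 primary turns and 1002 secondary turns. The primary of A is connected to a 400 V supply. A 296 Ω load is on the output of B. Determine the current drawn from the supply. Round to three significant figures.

I_supply ≈ 1.92 A

Secondary of A: V = 400.00 × 1554/2471 = 251.56 V.
Secondary of B: V = 251.56 × 1002/529 = 476.49 V.
I_load = 476.49/296 = 1.6098 A, so P_out = 476.49 × 1.6098 = 767.02 W.
All ideal ⇒ P_in = P_out, so I_supply = 767.02/400 = 1.92 A.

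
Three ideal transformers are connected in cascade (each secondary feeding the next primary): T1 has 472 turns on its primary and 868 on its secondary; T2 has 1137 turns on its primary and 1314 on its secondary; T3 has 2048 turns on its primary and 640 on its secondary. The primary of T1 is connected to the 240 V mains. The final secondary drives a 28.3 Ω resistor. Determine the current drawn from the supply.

After T1: V = 240.00 × 868/472 = 441.36 V.
After T2: V = 441.36 × 1314/1137 = 510.06 V.
After T3: V = 510.06 × 640/2048 = 159.39 V.
I_load = 159.39/28.3 = 5.6323 A, so P_out = 159.39 × 5.6323 = 897.76 W.
All ideal ⇒ P_in = P_out, so I_supply = 897.76/240 = 3.74 A.

I_supply ≈ 3.74 A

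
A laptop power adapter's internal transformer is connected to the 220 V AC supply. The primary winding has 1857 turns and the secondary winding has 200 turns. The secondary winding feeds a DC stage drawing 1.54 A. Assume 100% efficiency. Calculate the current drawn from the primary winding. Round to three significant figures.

For an ideal transformer I_p N_p = I_s N_s, so I_p = 1.54 × 200/1857 = 0.166 A.

I_p ≈ 0.166 A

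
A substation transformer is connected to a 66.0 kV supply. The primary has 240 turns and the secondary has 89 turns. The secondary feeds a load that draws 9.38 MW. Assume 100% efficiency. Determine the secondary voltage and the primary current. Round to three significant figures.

V_s ≈ 24500 V, I_p ≈ 142 A

V_s = V_p × N_s/N_p = 66000 × 89/240 = 24475 V.
I_s = P/V_s = 9.38×10^6/24475 = 383.25 A.
I_p = I_s × N_s/N_p = 383.25 × 89/240 = 142 A.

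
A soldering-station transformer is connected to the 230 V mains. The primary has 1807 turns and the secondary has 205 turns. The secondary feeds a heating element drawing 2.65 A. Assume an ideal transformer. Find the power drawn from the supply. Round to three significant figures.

P ≈ 69.1 W

I_p = I_s × N_s/N_p = 2.65 × 205/1807 = 0.30064 A.
P = V_p I_p = 230 × 0.30064 = 69.1 W.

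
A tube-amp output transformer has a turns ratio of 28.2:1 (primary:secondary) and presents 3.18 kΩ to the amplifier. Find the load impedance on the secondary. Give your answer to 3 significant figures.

Z_s = Z_p/(N_p/N_s)² = 3180/28.2² = 4.00 Ω.

Z_s ≈ 4.00 Ω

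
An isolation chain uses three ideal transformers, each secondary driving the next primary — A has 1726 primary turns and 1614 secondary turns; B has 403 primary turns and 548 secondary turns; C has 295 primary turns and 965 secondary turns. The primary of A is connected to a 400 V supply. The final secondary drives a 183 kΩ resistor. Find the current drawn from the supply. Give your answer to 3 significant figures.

After A: V = 400.00 × 1614/1726 = 374.04 V.
After B: V = 374.04 × 548/403 = 508.63 V.
After C: V = 508.63 × 965/295 = 1663.8 V.
I_load = 1663.8/183000 = 0.0090919 A, so P_out = 1663.8 × 0.0090919 = 15.127 W.
All ideal ⇒ P_in = P_out, so I_supply = 15.127/400 = 0.0378 A.

I_supply ≈ 0.0378 A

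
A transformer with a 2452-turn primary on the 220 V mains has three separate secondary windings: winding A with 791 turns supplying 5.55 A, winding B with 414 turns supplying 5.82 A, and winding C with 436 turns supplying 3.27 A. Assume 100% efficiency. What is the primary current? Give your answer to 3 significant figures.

I_p ≈ 3.35 A

V_A = 220 × 791/2452 = 70.971 V; V_B = 220 × 414/2452 = 37.145 V; V_C = 220 × 436/2452 = 39.119 V.
P_out = V_A I_A + V_B I_B + V_C I_C = 70.971×5.55 + 37.145×5.82 + 39.119×3.27 = 393.89 + 216.18 + 127.92 = 737.99 W.
Ideal ⇒ P_in = P_out, so I_p = P_out/V_p = 737.99/220 = 3.35 A.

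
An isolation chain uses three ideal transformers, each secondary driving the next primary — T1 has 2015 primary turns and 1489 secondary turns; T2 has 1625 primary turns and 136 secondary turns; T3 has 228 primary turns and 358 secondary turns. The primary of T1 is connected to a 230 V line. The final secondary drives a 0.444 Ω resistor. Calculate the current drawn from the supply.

I_supply ≈ 4.88 A

Secondary of T1: V = 230.00 × 1489/2015 = 169.96 V.
Secondary of T2: V = 169.96 × 136/1625 = 14.224 V.
Secondary of T3: V = 14.224 × 358/228 = 22.335 V.
I_load = 22.335/0.444 = 50.304 A, so P_out = 22.335 × 50.304 = 1123.5 W.
All ideal ⇒ P_in = P_out, so I_supply = 1123.5/230 = 4.88 A.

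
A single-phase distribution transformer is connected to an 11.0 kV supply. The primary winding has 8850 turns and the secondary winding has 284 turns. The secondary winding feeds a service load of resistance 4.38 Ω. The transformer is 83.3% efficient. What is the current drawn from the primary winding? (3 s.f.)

I_p ≈ 3.10 A

V_s = 11000 × 284/8850 = 352.99 V.
I_s = V_s/R = 352.99/4.38 = 80.592 A.
P_out = V_s I_s = 352.99 × 80.592 = 28449 W.
P_in = P_out/η = 28449/0.833 = 34152 W.
I_p = P_in/V_p = 34152/11000 = 3.10 A.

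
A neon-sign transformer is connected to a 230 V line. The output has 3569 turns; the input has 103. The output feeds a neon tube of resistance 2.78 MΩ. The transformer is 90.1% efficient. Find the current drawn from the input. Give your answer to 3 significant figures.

I_in ≈ 0.110 A

V_out = 230 × 3569/103 = 7969.6 V.
I_out = V_out/R = 7969.6/(2.78×10^6) = 0.0028668 A.
P_out = V_out I_out = 7969.6 × 0.0028668 = 22.847 W.
P_in = P_out/η = 22.847/0.901 = 25.357 W.
I_in = P_in/V_in = 25.357/230 = 0.110 A.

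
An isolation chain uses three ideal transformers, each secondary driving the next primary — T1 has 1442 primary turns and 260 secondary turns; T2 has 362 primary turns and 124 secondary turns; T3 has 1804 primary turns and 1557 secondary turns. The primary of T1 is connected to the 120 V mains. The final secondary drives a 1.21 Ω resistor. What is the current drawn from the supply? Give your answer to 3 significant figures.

After T1: V = 120.00 × 260/1442 = 21.637 V.
After T2: V = 21.637 × 124/362 = 7.4114 V.
After T3: V = 7.4114 × 1557/1804 = 6.3967 V.
I_load = 6.3967/1.21 = 5.2865 A, so P_out = 6.3967 × 5.2865 = 33.816 W.
All ideal ⇒ P_in = P_out, so I_supply = 33.816/120 = 0.282 A.

I_supply ≈ 0.282 A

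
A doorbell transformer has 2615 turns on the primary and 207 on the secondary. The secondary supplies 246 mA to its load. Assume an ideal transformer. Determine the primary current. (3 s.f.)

I_p ≈ 0.0195 A

For an ideal transformer I_p/I_s = N_s/N_p, so I_p = 0.246 × 207/2615 = 0.0195 A.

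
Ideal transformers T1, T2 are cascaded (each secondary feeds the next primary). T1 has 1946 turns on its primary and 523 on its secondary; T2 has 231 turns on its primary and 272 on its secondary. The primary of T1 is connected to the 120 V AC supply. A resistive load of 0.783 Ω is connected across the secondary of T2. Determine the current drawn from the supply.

After T1: V = 120.00 × 523/1946 = 32.251 V.
After T2: V = 32.251 × 272/231 = 37.975 V.
I_load = 37.975/0.783 = 48.499 A, so P_out = 37.975 × 48.499 = 1841.8 W.
All ideal ⇒ P_in = P_out, so I_supply = 1841.8/120 = 15.3 A.

I_supply ≈ 15.3 A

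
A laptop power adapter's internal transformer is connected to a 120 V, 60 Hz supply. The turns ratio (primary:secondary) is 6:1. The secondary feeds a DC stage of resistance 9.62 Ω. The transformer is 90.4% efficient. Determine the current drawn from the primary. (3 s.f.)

V_s = 120 × 1/6 = 20.000 V.
I_s = V_s/R = 20.000/9.62 = 2.0790 A.
P_out = V_s I_s = 20.000 × 2.0790 = 41.580 W.
P_in = P_out/η = 41.580/0.904 = 45.996 W.
I_p = P_in/V_p = 45.996/120 = 0.383 A.

I_p ≈ 0.383 A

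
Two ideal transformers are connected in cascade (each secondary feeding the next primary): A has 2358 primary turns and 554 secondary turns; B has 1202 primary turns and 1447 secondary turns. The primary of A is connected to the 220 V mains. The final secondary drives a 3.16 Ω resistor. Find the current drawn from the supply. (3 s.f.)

Secondary of A: V = 220.00 × 554/2358 = 51.688 V.
Secondary of B: V = 51.688 × 1447/1202 = 62.223 V.
I_load = 62.223/3.16 = 19.691 A, so P_out = 62.223 × 19.691 = 1225.2 W.
All ideal ⇒ P_in = P_out, so I_supply = 1225.2/220 = 5.57 A.

I_supply ≈ 5.57 A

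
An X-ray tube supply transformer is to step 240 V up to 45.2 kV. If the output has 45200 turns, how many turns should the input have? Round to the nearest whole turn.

N_in/N_out = V_in/V_out, so N_in = 45200 × 240/45200 = 240.0 ≈ 240 turns.

N_in = 240 turns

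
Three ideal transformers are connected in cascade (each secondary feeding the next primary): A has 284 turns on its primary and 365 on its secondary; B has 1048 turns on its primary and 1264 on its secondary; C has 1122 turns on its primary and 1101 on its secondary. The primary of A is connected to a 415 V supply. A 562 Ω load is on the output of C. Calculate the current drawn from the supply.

After A: V = 415.00 × 365/284 = 533.36 V.
After B: V = 533.36 × 1264/1048 = 643.29 V.
After C: V = 643.29 × 1101/1122 = 631.25 V.
I_load = 631.25/562 = 1.1232 A, so P_out = 631.25 × 1.1232 = 709.04 W.
All ideal ⇒ P_in = P_out, so I_supply = 709.04/415 = 1.71 A.

I_supply ≈ 1.71 A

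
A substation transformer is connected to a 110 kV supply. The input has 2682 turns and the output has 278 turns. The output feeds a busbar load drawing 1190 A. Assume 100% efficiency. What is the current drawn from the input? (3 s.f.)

For an ideal transformer I_in N_in = I_out N_out, so I_in = 1190 × 278/2682 = 123 A.

I_in ≈ 123 A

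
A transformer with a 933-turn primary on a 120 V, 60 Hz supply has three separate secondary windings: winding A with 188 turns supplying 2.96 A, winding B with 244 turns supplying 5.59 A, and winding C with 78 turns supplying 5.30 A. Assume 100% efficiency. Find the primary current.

V_A = 120 × 188/933 = 24.180 V; V_B = 120 × 244/933 = 31.383 V; V_C = 120 × 78/933 = 10.032 V.
P_out = V_A I_A + V_B I_B + V_C I_C = 24.180×2.96 + 31.383×5.59 + 10.032×5.30 = 71.573 + 175.43 + 53.170 = 300.17 W.
Ideal ⇒ P_in = P_out, so I_p = P_out/V_p = 300.17/120 = 2.50 A.

I_p ≈ 2.50 A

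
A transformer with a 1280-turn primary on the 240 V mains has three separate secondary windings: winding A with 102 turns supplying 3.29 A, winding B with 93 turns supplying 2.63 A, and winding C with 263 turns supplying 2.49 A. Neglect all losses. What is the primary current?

V_A = 240 × 102/1280 = 19.125 V; V_B = 240 × 93/1280 = 17.438 V; V_C = 240 × 263/1280 = 49.312 V.
P_out = V_A I_A + V_B I_B + V_C I_C = 19.125×3.29 + 17.438×2.63 + 49.312×2.49 = 62.921 + 45.861 + 122.79 = 231.57 W.
Ideal ⇒ P_in = P_out, so I_p = P_out/V_p = 231.57/240 = 0.965 A.

I_p ≈ 0.965 A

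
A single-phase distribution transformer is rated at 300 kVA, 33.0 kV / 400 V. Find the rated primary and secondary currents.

I_p = S/V_p = 300000/33000 = 9.09 A.
I_s = S/V_s = 300000/400 = 750 A.

I_p ≈ 9.09 A, I_s ≈ 750 A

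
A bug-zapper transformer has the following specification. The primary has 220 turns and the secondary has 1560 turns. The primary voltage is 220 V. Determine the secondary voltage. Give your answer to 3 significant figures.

V_s ≈ 1560 V

V_s/V_p = N_s/N_p, so V_s = 220 × 1560/220 = 1560 V.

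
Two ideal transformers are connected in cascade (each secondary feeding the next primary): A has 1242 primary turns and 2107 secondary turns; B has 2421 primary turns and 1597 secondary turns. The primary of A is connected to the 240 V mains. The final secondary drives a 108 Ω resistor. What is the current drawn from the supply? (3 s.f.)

Secondary of A: V = 240.00 × 2107/1242 = 407.15 V.
Secondary of B: V = 407.15 × 1597/2421 = 268.57 V.
I_load = 268.57/108 = 2.4868 A, so P_out = 268.57 × 2.4868 = 667.89 W.
All ideal ⇒ P_in = P_out, so I_supply = 667.89/240 = 2.78 A.

I_supply ≈ 2.78 A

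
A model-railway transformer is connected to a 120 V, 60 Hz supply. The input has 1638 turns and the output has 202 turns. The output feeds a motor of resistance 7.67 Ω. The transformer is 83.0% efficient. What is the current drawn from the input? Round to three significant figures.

I_in ≈ 0.287 A

V_out = 120 × 202/1638 = 14.799 V.
I_out = V_out/R = 14.799/7.67 = 1.9294 A.
P_out = V_out I_out = 14.799 × 1.9294 = 28.552 W.
P_in = P_out/η = 28.552/0.830 = 34.400 W.
I_in = P_in/V_in = 34.400/120 = 0.287 A.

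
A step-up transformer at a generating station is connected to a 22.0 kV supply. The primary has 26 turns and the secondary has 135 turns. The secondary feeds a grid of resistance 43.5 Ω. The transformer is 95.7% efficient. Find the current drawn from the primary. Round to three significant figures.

V_s = 22000 × 135/26 = 114230 V.
I_s = V_s/R = 114230/43.5 = 2626.0 A.
P_out = V_s I_s = 114230 × 2626.0 = 2.9997×10^8 W.
P_in = P_out/η = 2.9997×10^8/0.957 = 3.1345×10^8 W.
I_p = P_in/V_p = 3.1345×10^8/22000 = 14200 A.

I_p ≈ 14200 A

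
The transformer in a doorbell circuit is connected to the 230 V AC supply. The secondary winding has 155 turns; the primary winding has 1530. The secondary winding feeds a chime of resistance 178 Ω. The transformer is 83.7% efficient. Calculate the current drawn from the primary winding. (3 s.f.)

V_s = 230 × 155/1530 = 23.301 V.
I_s = V_s/R = 23.301/178 = 0.13090 A.
P_out = V_s I_s = 23.301 × 0.13090 = 3.0501 W.
P_in = P_out/η = 3.0501/0.837 = 3.6441 W.
I_p = P_in/V_p = 3.6441/230 = 0.0158 A.

I_p ≈ 0.0158 A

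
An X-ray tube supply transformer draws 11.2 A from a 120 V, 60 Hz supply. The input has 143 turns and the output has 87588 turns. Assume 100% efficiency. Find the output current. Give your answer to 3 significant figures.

I_out ≈ 0.0183 A

I_out/I_in = N_in/N_out, so I_out = 11.2 × 143/87588 = 0.0183 A.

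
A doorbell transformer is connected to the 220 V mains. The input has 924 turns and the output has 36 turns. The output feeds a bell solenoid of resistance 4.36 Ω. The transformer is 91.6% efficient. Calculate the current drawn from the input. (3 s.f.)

I_in ≈ 0.0836 A

V_out = 220 × 36/924 = 8.5714 V.
I_out = V_out/R = 8.5714/4.36 = 1.9659 A.
P_out = V_out I_out = 8.5714 × 1.9659 = 16.851 W.
P_in = P_out/η = 16.851/0.916 = 18.396 W.
I_in = P_in/V_in = 18.396/220 = 0.0836 A.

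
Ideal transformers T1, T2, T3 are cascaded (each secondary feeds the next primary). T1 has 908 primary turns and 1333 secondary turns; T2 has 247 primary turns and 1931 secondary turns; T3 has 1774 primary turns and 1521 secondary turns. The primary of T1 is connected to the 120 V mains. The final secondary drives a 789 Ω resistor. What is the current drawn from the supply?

I_supply ≈ 14.7 A

After T1: V = 120.00 × 1333/908 = 176.17 V.
After T2: V = 176.17 × 1931/247 = 1377.2 V.
After T3: V = 1377.2 × 1521/1774 = 1180.8 V.
I_load = 1180.8/789 = 1.4966 A, so P_out = 1180.8 × 1.4966 = 1767.2 W.
All ideal ⇒ P_in = P_out, so I_supply = 1767.2/120 = 14.7 A.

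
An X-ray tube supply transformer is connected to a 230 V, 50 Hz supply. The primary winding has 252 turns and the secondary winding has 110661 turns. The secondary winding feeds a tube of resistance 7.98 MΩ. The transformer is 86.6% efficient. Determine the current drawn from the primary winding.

V_s = 230 × 110661/252 = 101000 V.
I_s = V_s/R = 101000/(7.98×10^6) = 0.012657 A.
P_out = V_s I_s = 101000 × 0.012657 = 1278.3 W.
P_in = P_out/η = 1278.3/0.866 = 1476.1 W.
I_p = P_in/V_p = 1476.1/230 = 6.42 A.

I_p ≈ 6.42 A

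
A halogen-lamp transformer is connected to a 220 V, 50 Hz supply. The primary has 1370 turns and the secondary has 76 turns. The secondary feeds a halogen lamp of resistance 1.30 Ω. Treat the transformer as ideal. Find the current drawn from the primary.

V_s = V_p × N_s/N_p = 220 × 76/1370 = 12.204 V.
I_s = V_s/R = 12.204/1.30 = 9.3880 A.
For an ideal transformer I_p N_p = I_s N_s, so I_p = 9.3880 × 76/1370 = 0.521 A.

I_p ≈ 0.521 A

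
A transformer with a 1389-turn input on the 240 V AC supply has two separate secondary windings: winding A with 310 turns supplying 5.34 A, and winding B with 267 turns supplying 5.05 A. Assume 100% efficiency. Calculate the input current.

I_in ≈ 2.16 A

V_A = 240 × 310/1389 = 53.564 V; V_B = 240 × 267/1389 = 46.134 V.
P_out = V_A I_A + V_B I_B = 53.564×5.34 + 46.134×5.05 = 286.03 + 232.98 = 519.01 W.
Ideal ⇒ P_in = P_out, so I_in = P_out/V_in = 519.01/240 = 2.16 A.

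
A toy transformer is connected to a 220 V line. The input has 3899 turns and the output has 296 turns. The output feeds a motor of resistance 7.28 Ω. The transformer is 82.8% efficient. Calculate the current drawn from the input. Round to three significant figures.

I_in ≈ 0.210 A

V_out = 220 × 296/3899 = 16.702 V.
I_out = V_out/R = 16.702/7.28 = 2.2942 A.
P_out = V_out I_out = 16.702 × 2.2942 = 38.317 W.
P_in = P_out/η = 38.317/0.828 = 46.277 W.
I_in = P_in/V_in = 46.277/220 = 0.210 A.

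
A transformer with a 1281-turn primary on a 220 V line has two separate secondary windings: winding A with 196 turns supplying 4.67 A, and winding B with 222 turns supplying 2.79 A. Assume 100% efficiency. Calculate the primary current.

I_p ≈ 1.20 A

V_A = 220 × 196/1281 = 33.661 V; V_B = 220 × 222/1281 = 38.126 V.
P_out = V_A I_A + V_B I_B = 33.661×4.67 + 38.126×2.79 = 157.20 + 106.37 = 263.57 W.
Ideal ⇒ P_in = P_out, so I_p = P_out/V_p = 263.57/220 = 1.20 A.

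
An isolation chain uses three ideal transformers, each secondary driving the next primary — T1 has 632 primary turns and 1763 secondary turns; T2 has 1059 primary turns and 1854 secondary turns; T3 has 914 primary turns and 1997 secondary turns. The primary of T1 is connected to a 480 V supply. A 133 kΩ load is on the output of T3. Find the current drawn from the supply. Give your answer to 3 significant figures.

After T1: V = 480.00 × 1763/632 = 1339.0 V.
After T2: V = 1339.0 × 1854/1059 = 2344.2 V.
After T3: V = 2344.2 × 1997/914 = 5121.8 V.
I_load = 5121.8/133000 = 0.038510 A, so P_out = 5121.8 × 0.038510 = 197.24 W.
All ideal ⇒ P_in = P_out, so I_supply = 197.24/480 = 0.411 A.

I_supply ≈ 0.411 A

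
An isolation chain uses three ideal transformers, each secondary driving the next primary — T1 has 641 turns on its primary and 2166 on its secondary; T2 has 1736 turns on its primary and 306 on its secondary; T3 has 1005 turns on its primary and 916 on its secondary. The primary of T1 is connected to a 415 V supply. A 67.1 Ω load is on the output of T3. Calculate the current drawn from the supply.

I_supply ≈ 1.82 A

After T1: V = 415.00 × 2166/641 = 1402.3 V.
After T2: V = 1402.3 × 306/1736 = 247.18 V.
After T3: V = 247.18 × 916/1005 = 225.29 V.
I_load = 225.29/67.1 = 3.3576 A, so P_out = 225.29 × 3.3576 = 756.44 W.
All ideal ⇒ P_in = P_out, so I_supply = 756.44/415 = 1.82 A.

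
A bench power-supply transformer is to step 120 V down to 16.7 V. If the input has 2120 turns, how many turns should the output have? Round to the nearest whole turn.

N_out/N_in = V_out/V_in, so N_out = 2120 × 16.7/120 = 295.0 ≈ 295 turns.

N_out = 295 turns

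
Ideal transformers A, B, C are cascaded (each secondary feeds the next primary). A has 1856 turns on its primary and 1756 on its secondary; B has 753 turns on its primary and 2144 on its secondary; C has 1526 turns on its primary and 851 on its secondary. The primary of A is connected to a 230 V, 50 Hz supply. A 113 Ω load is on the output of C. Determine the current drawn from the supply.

After A: V = 230.00 × 1756/1856 = 217.61 V.
After B: V = 217.61 × 2144/753 = 619.59 V.
After C: V = 619.59 × 851/1526 = 345.52 V.
I_load = 345.52/113 = 3.0577 A, so P_out = 345.52 × 3.0577 = 1056.5 W.
All ideal ⇒ P_in = P_out, so I_supply = 1056.5/230 = 4.59 A.

I_supply ≈ 4.59 A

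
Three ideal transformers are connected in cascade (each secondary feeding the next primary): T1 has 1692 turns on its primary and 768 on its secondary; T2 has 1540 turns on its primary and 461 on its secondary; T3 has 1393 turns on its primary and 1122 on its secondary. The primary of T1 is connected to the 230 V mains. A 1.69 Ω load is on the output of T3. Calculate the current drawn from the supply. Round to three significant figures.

After T1: V = 230.00 × 768/1692 = 104.40 V.
After T2: V = 104.40 × 461/1540 = 31.251 V.
After T3: V = 31.251 × 1122/1393 = 25.172 V.
I_load = 25.172/1.69 = 14.894 A, so P_out = 25.172 × 14.894 = 374.92 W.
All ideal ⇒ P_in = P_out, so I_supply = 374.92/230 = 1.63 A.

I_supply ≈ 1.63 A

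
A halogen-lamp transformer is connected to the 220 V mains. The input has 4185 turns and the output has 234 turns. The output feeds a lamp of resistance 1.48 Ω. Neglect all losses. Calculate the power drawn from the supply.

P ≈ 102 W

V_out = V_in × N_out/N_in = 220 × 234/4185 = 12.301 V.
I_out = V_out/R = 12.301/1.48 = 8.3115 A.
I_in = I_out × N_out/N_in = 8.3115 × 234/4185 = 0.46473 A.
P = V_in I_in = 220 × 0.46473 = 102 W.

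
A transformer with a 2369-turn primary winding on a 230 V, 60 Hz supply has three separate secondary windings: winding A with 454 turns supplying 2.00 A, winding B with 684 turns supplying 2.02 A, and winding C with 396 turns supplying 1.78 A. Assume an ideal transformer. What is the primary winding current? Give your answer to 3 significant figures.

V_A = 230 × 454/2369 = 44.078 V; V_B = 230 × 684/2369 = 66.408 V; V_C = 230 × 396/2369 = 38.447 V.
P_out = V_A I_A + V_B I_B + V_C I_C = 44.078×2.00 + 66.408×2.02 + 38.447×1.78 = 88.155 + 134.14 + 68.435 = 290.73 W.
Ideal ⇒ P_in = P_out, so I_p = P_out/V_p = 290.73/230 = 1.26 A.

I_p ≈ 1.26 A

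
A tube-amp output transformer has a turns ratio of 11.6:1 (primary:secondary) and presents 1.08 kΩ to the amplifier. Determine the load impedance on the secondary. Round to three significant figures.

Z_s = Z_p/(N_p/N_s)² = 1080/11.6² = 8.03 Ω.

Z_s ≈ 8.03 Ω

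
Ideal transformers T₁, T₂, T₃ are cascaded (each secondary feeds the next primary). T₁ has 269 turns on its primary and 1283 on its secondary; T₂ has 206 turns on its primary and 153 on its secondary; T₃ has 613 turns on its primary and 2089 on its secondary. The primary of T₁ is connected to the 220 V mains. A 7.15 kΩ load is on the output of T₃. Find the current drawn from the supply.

After T₁: V = 220.00 × 1283/269 = 1049.3 V.
After T₂: V = 1049.3 × 153/206 = 779.33 V.
After T₃: V = 779.33 × 2089/613 = 2655.8 V.
I_load = 2655.8/7150 = 0.37144 A, so P_out = 2655.8 × 0.37144 = 986.49 W.
All ideal ⇒ P_in = P_out, so I_supply = 986.49/220 = 4.48 A.

I_supply ≈ 4.48 A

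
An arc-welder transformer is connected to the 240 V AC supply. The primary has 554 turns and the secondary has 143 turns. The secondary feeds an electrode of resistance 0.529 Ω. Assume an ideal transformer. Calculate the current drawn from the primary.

V_s = V_p × N_s/N_p = 240 × 143/554 = 61.949 V.
I_s = V_s/R = 61.949/0.529 = 117.11 A.
For an ideal transformer I_p N_p = I_s N_s, so I_p = 117.11 × 143/554 = 30.2 A.

I_p ≈ 30.2 A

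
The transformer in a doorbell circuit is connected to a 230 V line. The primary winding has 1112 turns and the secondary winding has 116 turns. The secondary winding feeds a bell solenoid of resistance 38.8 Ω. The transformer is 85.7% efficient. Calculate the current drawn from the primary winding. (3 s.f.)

I_p ≈ 0.0753 A

V_s = 230 × 116/1112 = 23.993 V.
I_s = V_s/R = 23.993/38.8 = 0.61837 A.
P_out = V_s I_s = 23.993 × 0.61837 = 14.836 W.
P_in = P_out/η = 14.836/0.857 = 17.312 W.
I_p = P_in/V_p = 17.312/230 = 0.0753 A.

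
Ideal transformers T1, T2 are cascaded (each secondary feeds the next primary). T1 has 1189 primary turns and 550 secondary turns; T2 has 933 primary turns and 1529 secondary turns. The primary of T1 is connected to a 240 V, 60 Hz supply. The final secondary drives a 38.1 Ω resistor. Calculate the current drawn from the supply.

I_supply ≈ 3.62 A

After T1: V = 240.00 × 550/1189 = 111.02 V.
After T2: V = 111.02 × 1529/933 = 181.94 V.
I_load = 181.94/38.1 = 4.7752 A, so P_out = 181.94 × 4.7752 = 868.78 W.
All ideal ⇒ P_in = P_out, so I_supply = 868.78/240 = 3.62 A.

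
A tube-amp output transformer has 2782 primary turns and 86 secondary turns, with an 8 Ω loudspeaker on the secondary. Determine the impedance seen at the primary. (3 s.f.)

Z_p ≈ 8370 Ω

Z_p = (N_p/N_s)² × Z_s = (2782/86)² × 8 = 8370 Ω.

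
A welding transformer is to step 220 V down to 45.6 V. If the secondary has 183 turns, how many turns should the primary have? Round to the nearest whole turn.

N_p = 883 turns

N_p/N_s = V_p/V_s, so N_p = 183 × 220/45.6 = 882.9 ≈ 883 turns.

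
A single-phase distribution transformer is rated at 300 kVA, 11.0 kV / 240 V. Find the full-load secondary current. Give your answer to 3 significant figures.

I_s = S/V_s = 300000/240 = 1250 A.

I_s ≈ 1250 A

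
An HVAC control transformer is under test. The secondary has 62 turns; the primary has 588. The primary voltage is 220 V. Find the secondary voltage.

V_s/V_p = N_s/N_p, so V_s = 220 × 62/588 = 23.2 V.

V_s ≈ 23.2 V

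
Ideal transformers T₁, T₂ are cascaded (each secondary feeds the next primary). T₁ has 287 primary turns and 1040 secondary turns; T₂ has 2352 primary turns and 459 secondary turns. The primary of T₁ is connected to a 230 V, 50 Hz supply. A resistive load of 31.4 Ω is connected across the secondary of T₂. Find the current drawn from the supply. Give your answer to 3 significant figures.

Secondary of T₁: V = 230.00 × 1040/287 = 833.45 V.
Secondary of T₂: V = 833.45 × 459/2352 = 162.65 V.
I_load = 162.65/31.4 = 5.1799 A, so P_out = 162.65 × 5.1799 = 842.52 W.
All ideal ⇒ P_in = P_out, so I_supply = 842.52/230 = 3.66 A.

I_supply ≈ 3.66 A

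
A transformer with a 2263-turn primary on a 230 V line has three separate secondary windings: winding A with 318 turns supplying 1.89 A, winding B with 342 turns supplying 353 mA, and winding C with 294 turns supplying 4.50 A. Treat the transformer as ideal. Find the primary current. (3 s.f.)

V_A = 230 × 318/2263 = 32.320 V; V_B = 230 × 342/2263 = 34.759 V; V_C = 230 × 294/2263 = 29.881 V.
P_out = V_A I_A + V_B I_B + V_C I_C = 32.320×1.89 + 34.759×0.353 + 29.881×4.50 = 61.085 + 12.270 + 134.46 = 207.82 W.
Ideal ⇒ P_in = P_out, so I_p = P_out/V_p = 207.82/230 = 0.904 A.

I_p ≈ 0.904 A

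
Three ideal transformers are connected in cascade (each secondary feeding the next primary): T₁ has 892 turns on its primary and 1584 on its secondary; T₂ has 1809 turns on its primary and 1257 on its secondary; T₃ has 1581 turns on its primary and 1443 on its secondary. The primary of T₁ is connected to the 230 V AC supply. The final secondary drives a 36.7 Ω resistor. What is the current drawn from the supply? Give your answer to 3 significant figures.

Secondary of T₁: V = 230.00 × 1584/892 = 408.43 V.
Secondary of T₂: V = 408.43 × 1257/1809 = 283.80 V.
Secondary of T₃: V = 283.80 × 1443/1581 = 259.03 V.
I_load = 259.03/36.7 = 7.0580 A, so P_out = 259.03 × 7.0580 = 1828.2 W.
All ideal ⇒ P_in = P_out, so I_supply = 1828.2/230 = 7.95 A.

I_supply ≈ 7.95 A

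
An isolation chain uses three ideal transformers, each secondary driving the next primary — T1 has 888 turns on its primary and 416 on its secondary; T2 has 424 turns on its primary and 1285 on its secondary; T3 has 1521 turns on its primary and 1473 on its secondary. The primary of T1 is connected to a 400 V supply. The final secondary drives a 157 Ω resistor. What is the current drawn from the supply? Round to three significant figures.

I_supply ≈ 4.82 A

After T1: V = 400.00 × 416/888 = 187.39 V.
After T2: V = 187.39 × 1285/424 = 567.91 V.
After T3: V = 567.91 × 1473/1521 = 549.99 V.
I_load = 549.99/157 = 3.5031 A, so P_out = 549.99 × 3.5031 = 1926.6 W.
All ideal ⇒ P_in = P_out, so I_supply = 1926.6/400 = 4.82 A.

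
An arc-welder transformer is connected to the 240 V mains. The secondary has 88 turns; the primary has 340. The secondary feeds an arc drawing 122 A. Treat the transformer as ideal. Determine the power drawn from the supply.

I_p = I_s × N_s/N_p = 122 × 88/340 = 31.576 A.
P = V_p I_p = 240 × 31.576 = 7580 W.

P ≈ 7580 W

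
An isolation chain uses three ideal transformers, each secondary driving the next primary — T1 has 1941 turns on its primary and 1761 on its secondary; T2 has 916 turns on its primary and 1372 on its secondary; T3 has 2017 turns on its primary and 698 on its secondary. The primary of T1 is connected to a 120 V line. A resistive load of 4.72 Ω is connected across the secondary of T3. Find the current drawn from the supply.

I_supply ≈ 5.62 A

Secondary of T1: V = 120.00 × 1761/1941 = 108.87 V.
Secondary of T2: V = 108.87 × 1372/916 = 163.07 V.
Secondary of T3: V = 163.07 × 698/2017 = 56.432 V.
I_load = 56.432/4.72 = 11.956 A, so P_out = 56.432 × 11.956 = 674.69 W.
All ideal ⇒ P_in = P_out, so I_supply = 674.69/120 = 5.62 A.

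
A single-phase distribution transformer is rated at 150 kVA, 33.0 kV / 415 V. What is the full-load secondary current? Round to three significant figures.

I_s = S/V_s = 150000/415 = 361 A.

I_s ≈ 361 A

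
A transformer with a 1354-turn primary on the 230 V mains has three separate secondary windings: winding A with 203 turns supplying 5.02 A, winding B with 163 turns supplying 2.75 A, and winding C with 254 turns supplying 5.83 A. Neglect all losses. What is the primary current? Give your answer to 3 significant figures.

I_p ≈ 2.18 A

V_A = 230 × 203/1354 = 34.483 V; V_B = 230 × 163/1354 = 27.688 V; V_C = 230 × 254/1354 = 43.146 V.
P_out = V_A I_A + V_B I_B + V_C I_C = 34.483×5.02 + 27.688×2.75 + 43.146×5.83 = 173.10 + 76.143 + 251.54 = 500.79 W.
Ideal ⇒ P_in = P_out, so I_p = P_out/V_p = 500.79/230 = 2.18 A.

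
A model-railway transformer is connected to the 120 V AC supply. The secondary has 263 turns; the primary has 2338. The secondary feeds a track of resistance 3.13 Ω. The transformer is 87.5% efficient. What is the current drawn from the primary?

V_s = 120 × 263/2338 = 13.499 V.
I_s = V_s/R = 13.499/3.13 = 4.3127 A.
P_out = V_s I_s = 13.499 × 4.3127 = 58.216 W.
P_in = P_out/η = 58.216/0.875 = 66.532 W.
I_p = P_in/V_p = 66.532/120 = 0.554 A.

I_p ≈ 0.554 A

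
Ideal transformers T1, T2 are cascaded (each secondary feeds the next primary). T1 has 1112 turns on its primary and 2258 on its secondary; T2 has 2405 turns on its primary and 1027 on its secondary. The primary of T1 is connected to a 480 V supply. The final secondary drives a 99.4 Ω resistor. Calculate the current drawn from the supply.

Secondary of T1: V = 480.00 × 2258/1112 = 974.68 V.
Secondary of T2: V = 974.68 × 1027/2405 = 416.21 V.
I_load = 416.21/99.4 = 4.1873 A, so P_out = 416.21 × 4.1873 = 1742.8 W.
All ideal ⇒ P_in = P_out, so I_supply = 1742.8/480 = 3.63 A.

I_supply ≈ 3.63 A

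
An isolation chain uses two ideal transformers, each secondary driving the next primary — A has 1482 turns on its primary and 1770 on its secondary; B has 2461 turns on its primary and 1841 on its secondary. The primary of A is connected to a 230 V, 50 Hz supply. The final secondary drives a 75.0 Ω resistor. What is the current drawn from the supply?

Secondary of A: V = 230.00 × 1770/1482 = 274.70 V.
Secondary of B: V = 274.70 × 1841/2461 = 205.49 V.
I_load = 205.49/75.0 = 2.7399 A, so P_out = 205.49 × 2.7399 = 563.03 W.
All ideal ⇒ P_in = P_out, so I_supply = 563.03/230 = 2.45 A.

I_supply ≈ 2.45 A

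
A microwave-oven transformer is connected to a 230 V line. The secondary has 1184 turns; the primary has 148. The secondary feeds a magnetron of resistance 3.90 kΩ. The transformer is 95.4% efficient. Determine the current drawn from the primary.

V_s = 230 × 1184/148 = 1840.0 V.
I_s = V_s/R = 1840.0/3900 = 0.47179 A.
P_out = V_s I_s = 1840.0 × 0.47179 = 868.10 W.
P_in = P_out/η = 868.10/0.954 = 909.96 W.
I_p = P_in/V_p = 909.96/230 = 3.96 A.

I_p ≈ 3.96 A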